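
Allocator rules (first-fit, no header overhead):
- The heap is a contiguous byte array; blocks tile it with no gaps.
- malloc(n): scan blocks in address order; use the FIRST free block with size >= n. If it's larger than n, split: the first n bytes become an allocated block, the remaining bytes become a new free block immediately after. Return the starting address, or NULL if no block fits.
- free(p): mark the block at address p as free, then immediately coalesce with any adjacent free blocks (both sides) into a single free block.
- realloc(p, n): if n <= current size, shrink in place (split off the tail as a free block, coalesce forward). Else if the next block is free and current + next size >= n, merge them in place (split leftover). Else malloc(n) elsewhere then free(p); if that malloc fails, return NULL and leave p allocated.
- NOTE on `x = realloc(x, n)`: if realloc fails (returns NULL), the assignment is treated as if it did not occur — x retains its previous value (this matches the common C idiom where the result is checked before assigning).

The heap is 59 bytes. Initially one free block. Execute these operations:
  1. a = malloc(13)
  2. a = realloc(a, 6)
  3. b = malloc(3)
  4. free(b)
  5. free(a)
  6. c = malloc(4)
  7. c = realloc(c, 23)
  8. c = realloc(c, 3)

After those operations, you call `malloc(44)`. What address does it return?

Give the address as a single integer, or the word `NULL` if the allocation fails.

Answer: 3

Derivation:
Op 1: a = malloc(13) -> a = 0; heap: [0-12 ALLOC][13-58 FREE]
Op 2: a = realloc(a, 6) -> a = 0; heap: [0-5 ALLOC][6-58 FREE]
Op 3: b = malloc(3) -> b = 6; heap: [0-5 ALLOC][6-8 ALLOC][9-58 FREE]
Op 4: free(b) -> (freed b); heap: [0-5 ALLOC][6-58 FREE]
Op 5: free(a) -> (freed a); heap: [0-58 FREE]
Op 6: c = malloc(4) -> c = 0; heap: [0-3 ALLOC][4-58 FREE]
Op 7: c = realloc(c, 23) -> c = 0; heap: [0-22 ALLOC][23-58 FREE]
Op 8: c = realloc(c, 3) -> c = 0; heap: [0-2 ALLOC][3-58 FREE]
malloc(44): first-fit scan over [0-2 ALLOC][3-58 FREE] -> 3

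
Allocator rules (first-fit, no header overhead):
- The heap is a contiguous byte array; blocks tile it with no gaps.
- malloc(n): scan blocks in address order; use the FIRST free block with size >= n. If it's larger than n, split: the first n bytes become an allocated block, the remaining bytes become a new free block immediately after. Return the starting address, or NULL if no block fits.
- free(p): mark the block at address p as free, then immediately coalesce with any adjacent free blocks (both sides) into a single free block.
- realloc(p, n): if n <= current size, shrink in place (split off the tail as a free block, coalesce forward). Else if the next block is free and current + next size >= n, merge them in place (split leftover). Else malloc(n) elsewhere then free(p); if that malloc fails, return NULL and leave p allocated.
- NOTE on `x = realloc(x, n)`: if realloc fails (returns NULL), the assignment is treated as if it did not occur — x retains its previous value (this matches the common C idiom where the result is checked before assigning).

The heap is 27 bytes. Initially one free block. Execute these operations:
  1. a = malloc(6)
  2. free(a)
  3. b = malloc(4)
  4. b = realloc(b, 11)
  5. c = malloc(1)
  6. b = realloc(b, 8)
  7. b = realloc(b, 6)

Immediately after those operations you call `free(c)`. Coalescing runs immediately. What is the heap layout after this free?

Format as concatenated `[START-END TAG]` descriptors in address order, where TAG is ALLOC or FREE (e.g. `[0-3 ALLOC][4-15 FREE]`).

Answer: [0-5 ALLOC][6-26 FREE]

Derivation:
Op 1: a = malloc(6) -> a = 0; heap: [0-5 ALLOC][6-26 FREE]
Op 2: free(a) -> (freed a); heap: [0-26 FREE]
Op 3: b = malloc(4) -> b = 0; heap: [0-3 ALLOC][4-26 FREE]
Op 4: b = realloc(b, 11) -> b = 0; heap: [0-10 ALLOC][11-26 FREE]
Op 5: c = malloc(1) -> c = 11; heap: [0-10 ALLOC][11-11 ALLOC][12-26 FREE]
Op 6: b = realloc(b, 8) -> b = 0; heap: [0-7 ALLOC][8-10 FREE][11-11 ALLOC][12-26 FREE]
Op 7: b = realloc(b, 6) -> b = 0; heap: [0-5 ALLOC][6-10 FREE][11-11 ALLOC][12-26 FREE]
free(c): c = 11 -> block [11-11 ALLOC]; mark free, coalesce with adjacent free neighbors -> [0-5 ALLOC][6-26 FREE]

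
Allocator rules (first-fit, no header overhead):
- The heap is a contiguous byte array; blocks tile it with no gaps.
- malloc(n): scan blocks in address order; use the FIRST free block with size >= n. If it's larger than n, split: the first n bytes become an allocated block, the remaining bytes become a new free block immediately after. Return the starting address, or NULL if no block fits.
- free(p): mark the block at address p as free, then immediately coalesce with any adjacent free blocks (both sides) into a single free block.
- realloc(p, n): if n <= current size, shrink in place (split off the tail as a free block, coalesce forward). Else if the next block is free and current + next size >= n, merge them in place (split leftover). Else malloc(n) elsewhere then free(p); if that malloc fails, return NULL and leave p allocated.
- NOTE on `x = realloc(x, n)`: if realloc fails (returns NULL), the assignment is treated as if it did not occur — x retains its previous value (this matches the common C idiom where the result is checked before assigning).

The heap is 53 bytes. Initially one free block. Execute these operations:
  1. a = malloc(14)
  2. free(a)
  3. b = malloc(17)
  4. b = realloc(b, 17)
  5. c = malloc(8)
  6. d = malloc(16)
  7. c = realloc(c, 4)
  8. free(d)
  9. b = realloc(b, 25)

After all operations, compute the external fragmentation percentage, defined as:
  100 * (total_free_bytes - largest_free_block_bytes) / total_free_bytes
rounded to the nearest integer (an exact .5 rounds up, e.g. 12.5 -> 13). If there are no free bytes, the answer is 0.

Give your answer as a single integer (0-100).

Answer: 29

Derivation:
Op 1: a = malloc(14) -> a = 0; heap: [0-13 ALLOC][14-52 FREE]
Op 2: free(a) -> (freed a); heap: [0-52 FREE]
Op 3: b = malloc(17) -> b = 0; heap: [0-16 ALLOC][17-52 FREE]
Op 4: b = realloc(b, 17) -> b = 0; heap: [0-16 ALLOC][17-52 FREE]
Op 5: c = malloc(8) -> c = 17; heap: [0-16 ALLOC][17-24 ALLOC][25-52 FREE]
Op 6: d = malloc(16) -> d = 25; heap: [0-16 ALLOC][17-24 ALLOC][25-40 ALLOC][41-52 FREE]
Op 7: c = realloc(c, 4) -> c = 17; heap: [0-16 ALLOC][17-20 ALLOC][21-24 FREE][25-40 ALLOC][41-52 FREE]
Op 8: free(d) -> (freed d); heap: [0-16 ALLOC][17-20 ALLOC][21-52 FREE]
Op 9: b = realloc(b, 25) -> b = 21; heap: [0-16 FREE][17-20 ALLOC][21-45 ALLOC][46-52 FREE]
Free blocks: [17 7] total_free=24 largest=17 -> 100*(24-17)/24 = 700/24 ≈ 29.167 -> rounds to 29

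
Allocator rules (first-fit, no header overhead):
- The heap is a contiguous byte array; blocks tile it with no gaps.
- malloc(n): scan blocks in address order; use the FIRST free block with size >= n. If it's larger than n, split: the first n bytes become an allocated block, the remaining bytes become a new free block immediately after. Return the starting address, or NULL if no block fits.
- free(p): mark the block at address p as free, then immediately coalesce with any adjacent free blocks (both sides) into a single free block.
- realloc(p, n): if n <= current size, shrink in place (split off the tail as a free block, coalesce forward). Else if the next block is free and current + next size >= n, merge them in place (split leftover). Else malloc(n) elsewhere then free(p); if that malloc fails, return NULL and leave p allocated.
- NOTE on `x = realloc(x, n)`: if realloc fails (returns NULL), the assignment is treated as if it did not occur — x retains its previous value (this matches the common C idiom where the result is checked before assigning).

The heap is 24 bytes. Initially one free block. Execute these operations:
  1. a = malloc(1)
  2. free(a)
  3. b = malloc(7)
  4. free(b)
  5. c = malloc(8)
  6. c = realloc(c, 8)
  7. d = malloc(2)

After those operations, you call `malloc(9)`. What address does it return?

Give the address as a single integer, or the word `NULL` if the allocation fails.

Answer: 10

Derivation:
Op 1: a = malloc(1) -> a = 0; heap: [0-0 ALLOC][1-23 FREE]
Op 2: free(a) -> (freed a); heap: [0-23 FREE]
Op 3: b = malloc(7) -> b = 0; heap: [0-6 ALLOC][7-23 FREE]
Op 4: free(b) -> (freed b); heap: [0-23 FREE]
Op 5: c = malloc(8) -> c = 0; heap: [0-7 ALLOC][8-23 FREE]
Op 6: c = realloc(c, 8) -> c = 0; heap: [0-7 ALLOC][8-23 FREE]
Op 7: d = malloc(2) -> d = 8; heap: [0-7 ALLOC][8-9 ALLOC][10-23 FREE]
malloc(9): first-fit scan over [0-7 ALLOC][8-9 ALLOC][10-23 FREE] -> 10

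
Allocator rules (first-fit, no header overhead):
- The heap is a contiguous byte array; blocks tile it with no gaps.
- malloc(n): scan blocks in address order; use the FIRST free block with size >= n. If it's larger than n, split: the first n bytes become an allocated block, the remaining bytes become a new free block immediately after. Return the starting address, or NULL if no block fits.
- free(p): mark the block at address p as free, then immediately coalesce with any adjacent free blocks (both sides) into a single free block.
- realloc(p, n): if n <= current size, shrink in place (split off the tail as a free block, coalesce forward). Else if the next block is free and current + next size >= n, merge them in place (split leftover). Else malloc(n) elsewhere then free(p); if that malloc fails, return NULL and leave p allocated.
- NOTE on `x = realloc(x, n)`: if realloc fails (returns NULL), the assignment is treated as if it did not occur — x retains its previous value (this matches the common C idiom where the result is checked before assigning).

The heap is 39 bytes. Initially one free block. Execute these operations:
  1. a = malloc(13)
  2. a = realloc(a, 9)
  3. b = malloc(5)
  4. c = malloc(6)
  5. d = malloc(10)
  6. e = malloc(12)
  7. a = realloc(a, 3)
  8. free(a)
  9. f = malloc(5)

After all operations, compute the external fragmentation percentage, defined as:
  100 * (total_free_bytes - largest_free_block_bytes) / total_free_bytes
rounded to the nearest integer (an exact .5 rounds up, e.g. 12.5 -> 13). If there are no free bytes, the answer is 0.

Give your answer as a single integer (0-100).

Op 1: a = malloc(13) -> a = 0; heap: [0-12 ALLOC][13-38 FREE]
Op 2: a = realloc(a, 9) -> a = 0; heap: [0-8 ALLOC][9-38 FREE]
Op 3: b = malloc(5) -> b = 9; heap: [0-8 ALLOC][9-13 ALLOC][14-38 FREE]
Op 4: c = malloc(6) -> c = 14; heap: [0-8 ALLOC][9-13 ALLOC][14-19 ALLOC][20-38 FREE]
Op 5: d = malloc(10) -> d = 20; heap: [0-8 ALLOC][9-13 ALLOC][14-19 ALLOC][20-29 ALLOC][30-38 FREE]
Op 6: e = malloc(12) -> e = NULL; heap: [0-8 ALLOC][9-13 ALLOC][14-19 ALLOC][20-29 ALLOC][30-38 FREE]
Op 7: a = realloc(a, 3) -> a = 0; heap: [0-2 ALLOC][3-8 FREE][9-13 ALLOC][14-19 ALLOC][20-29 ALLOC][30-38 FREE]
Op 8: free(a) -> (freed a); heap: [0-8 FREE][9-13 ALLOC][14-19 ALLOC][20-29 ALLOC][30-38 FREE]
Op 9: f = malloc(5) -> f = 0; heap: [0-4 ALLOC][5-8 FREE][9-13 ALLOC][14-19 ALLOC][20-29 ALLOC][30-38 FREE]
Free blocks: [4 9] total_free=13 largest=9 -> 100*(13-9)/13 = 400/13 ≈ 30.769 -> rounds to 31

Answer: 31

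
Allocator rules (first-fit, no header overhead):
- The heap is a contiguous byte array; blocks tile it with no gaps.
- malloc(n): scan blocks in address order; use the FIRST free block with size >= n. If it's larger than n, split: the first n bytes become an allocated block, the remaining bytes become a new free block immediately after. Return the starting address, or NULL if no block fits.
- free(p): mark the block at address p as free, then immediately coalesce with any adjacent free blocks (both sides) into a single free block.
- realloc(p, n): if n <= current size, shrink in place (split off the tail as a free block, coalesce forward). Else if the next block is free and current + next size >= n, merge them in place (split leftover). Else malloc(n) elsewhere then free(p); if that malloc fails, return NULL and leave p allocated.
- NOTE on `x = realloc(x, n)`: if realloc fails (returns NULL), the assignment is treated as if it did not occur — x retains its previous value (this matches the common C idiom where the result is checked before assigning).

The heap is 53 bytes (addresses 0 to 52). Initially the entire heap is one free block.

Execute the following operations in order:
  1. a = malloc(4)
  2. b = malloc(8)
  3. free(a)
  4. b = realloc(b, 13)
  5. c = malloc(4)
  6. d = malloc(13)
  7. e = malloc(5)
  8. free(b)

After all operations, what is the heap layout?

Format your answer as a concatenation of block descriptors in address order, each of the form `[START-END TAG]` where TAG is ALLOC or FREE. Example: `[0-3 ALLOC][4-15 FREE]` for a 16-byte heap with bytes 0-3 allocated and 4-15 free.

Answer: [0-3 ALLOC][4-16 FREE][17-29 ALLOC][30-34 ALLOC][35-52 FREE]

Derivation:
Op 1: a = malloc(4) -> a = 0; heap: [0-3 ALLOC][4-52 FREE]
Op 2: b = malloc(8) -> b = 4; heap: [0-3 ALLOC][4-11 ALLOC][12-52 FREE]
Op 3: free(a) -> (freed a); heap: [0-3 FREE][4-11 ALLOC][12-52 FREE]
Op 4: b = realloc(b, 13) -> b = 4; heap: [0-3 FREE][4-16 ALLOC][17-52 FREE]
Op 5: c = malloc(4) -> c = 0; heap: [0-3 ALLOC][4-16 ALLOC][17-52 FREE]
Op 6: d = malloc(13) -> d = 17; heap: [0-3 ALLOC][4-16 ALLOC][17-29 ALLOC][30-52 FREE]
Op 7: e = malloc(5) -> e = 30; heap: [0-3 ALLOC][4-16 ALLOC][17-29 ALLOC][30-34 ALLOC][35-52 FREE]
Op 8: free(b) -> (freed b); heap: [0-3 ALLOC][4-16 FREE][17-29 ALLOC][30-34 ALLOC][35-52 FREE]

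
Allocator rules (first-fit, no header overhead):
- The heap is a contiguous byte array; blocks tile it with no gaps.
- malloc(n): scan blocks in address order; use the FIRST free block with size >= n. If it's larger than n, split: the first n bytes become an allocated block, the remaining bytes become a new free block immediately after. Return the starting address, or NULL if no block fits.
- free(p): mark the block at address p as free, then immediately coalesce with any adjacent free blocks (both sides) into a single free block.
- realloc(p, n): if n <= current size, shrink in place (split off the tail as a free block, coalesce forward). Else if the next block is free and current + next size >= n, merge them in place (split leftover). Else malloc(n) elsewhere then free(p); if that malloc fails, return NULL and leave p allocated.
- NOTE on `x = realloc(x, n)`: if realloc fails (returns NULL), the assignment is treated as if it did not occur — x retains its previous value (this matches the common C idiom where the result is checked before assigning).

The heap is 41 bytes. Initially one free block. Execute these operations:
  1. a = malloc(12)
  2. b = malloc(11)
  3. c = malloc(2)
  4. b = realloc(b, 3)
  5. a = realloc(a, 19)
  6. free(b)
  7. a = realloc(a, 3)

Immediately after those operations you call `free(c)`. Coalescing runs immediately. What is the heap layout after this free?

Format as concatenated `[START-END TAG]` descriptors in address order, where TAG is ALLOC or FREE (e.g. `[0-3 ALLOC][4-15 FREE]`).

Op 1: a = malloc(12) -> a = 0; heap: [0-11 ALLOC][12-40 FREE]
Op 2: b = malloc(11) -> b = 12; heap: [0-11 ALLOC][12-22 ALLOC][23-40 FREE]
Op 3: c = malloc(2) -> c = 23; heap: [0-11 ALLOC][12-22 ALLOC][23-24 ALLOC][25-40 FREE]
Op 4: b = realloc(b, 3) -> b = 12; heap: [0-11 ALLOC][12-14 ALLOC][15-22 FREE][23-24 ALLOC][25-40 FREE]
Op 5: a = realloc(a, 19) -> NULL (a unchanged); heap: [0-11 ALLOC][12-14 ALLOC][15-22 FREE][23-24 ALLOC][25-40 FREE]
Op 6: free(b) -> (freed b); heap: [0-11 ALLOC][12-22 FREE][23-24 ALLOC][25-40 FREE]
Op 7: a = realloc(a, 3) -> a = 0; heap: [0-2 ALLOC][3-22 FREE][23-24 ALLOC][25-40 FREE]
free(c): c = 23 -> block [23-24 ALLOC]; mark free, coalesce with adjacent free neighbors -> [0-2 ALLOC][3-40 FREE]

Answer: [0-2 ALLOC][3-40 FREE]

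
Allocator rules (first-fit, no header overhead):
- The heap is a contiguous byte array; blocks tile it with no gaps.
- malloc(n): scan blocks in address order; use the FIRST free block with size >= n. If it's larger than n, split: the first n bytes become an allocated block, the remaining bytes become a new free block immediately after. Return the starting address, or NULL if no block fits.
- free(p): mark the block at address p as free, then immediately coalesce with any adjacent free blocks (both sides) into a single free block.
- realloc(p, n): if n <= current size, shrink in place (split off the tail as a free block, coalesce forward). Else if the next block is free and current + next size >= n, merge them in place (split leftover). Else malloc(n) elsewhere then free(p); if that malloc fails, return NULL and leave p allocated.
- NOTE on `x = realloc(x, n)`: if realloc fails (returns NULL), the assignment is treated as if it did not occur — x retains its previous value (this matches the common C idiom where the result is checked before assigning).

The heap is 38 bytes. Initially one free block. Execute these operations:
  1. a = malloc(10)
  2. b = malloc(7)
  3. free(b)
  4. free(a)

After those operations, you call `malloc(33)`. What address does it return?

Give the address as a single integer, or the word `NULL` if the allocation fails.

Op 1: a = malloc(10) -> a = 0; heap: [0-9 ALLOC][10-37 FREE]
Op 2: b = malloc(7) -> b = 10; heap: [0-9 ALLOC][10-16 ALLOC][17-37 FREE]
Op 3: free(b) -> (freed b); heap: [0-9 ALLOC][10-37 FREE]
Op 4: free(a) -> (freed a); heap: [0-37 FREE]
malloc(33): first-fit scan over [0-37 FREE] -> 0

Answer: 0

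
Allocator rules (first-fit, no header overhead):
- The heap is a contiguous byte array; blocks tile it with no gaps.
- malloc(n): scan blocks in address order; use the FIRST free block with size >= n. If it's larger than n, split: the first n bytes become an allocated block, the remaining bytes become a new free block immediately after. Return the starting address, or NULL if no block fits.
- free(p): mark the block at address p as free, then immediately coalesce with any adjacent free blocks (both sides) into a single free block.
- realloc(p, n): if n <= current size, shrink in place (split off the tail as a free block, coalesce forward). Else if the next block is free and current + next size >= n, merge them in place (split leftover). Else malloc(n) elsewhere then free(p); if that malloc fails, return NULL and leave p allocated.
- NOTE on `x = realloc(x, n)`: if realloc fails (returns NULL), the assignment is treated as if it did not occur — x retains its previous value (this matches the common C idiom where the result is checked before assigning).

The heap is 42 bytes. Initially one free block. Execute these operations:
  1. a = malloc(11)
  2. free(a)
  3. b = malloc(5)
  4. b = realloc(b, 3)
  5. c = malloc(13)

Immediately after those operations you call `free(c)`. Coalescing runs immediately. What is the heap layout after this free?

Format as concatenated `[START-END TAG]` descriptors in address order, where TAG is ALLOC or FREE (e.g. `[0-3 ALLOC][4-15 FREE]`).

Answer: [0-2 ALLOC][3-41 FREE]

Derivation:
Op 1: a = malloc(11) -> a = 0; heap: [0-10 ALLOC][11-41 FREE]
Op 2: free(a) -> (freed a); heap: [0-41 FREE]
Op 3: b = malloc(5) -> b = 0; heap: [0-4 ALLOC][5-41 FREE]
Op 4: b = realloc(b, 3) -> b = 0; heap: [0-2 ALLOC][3-41 FREE]
Op 5: c = malloc(13) -> c = 3; heap: [0-2 ALLOC][3-15 ALLOC][16-41 FREE]
free(c): c = 3 -> block [3-15 ALLOC]; mark free, coalesce with adjacent free neighbors -> [0-2 ALLOC][3-41 FREE]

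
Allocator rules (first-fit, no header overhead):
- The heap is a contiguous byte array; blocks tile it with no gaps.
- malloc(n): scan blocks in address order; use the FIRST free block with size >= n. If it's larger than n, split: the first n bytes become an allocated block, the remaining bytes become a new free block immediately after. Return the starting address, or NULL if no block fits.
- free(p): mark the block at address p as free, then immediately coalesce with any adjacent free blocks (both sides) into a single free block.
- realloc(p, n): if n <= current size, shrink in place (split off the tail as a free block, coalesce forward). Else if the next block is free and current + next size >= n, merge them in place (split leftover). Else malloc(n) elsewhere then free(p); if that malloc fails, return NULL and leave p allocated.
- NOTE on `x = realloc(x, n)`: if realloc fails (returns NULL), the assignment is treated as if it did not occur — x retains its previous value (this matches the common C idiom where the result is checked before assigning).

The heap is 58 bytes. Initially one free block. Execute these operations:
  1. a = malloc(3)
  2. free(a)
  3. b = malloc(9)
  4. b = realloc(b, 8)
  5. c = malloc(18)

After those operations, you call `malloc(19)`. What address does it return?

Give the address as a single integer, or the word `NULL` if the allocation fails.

Answer: 26

Derivation:
Op 1: a = malloc(3) -> a = 0; heap: [0-2 ALLOC][3-57 FREE]
Op 2: free(a) -> (freed a); heap: [0-57 FREE]
Op 3: b = malloc(9) -> b = 0; heap: [0-8 ALLOC][9-57 FREE]
Op 4: b = realloc(b, 8) -> b = 0; heap: [0-7 ALLOC][8-57 FREE]
Op 5: c = malloc(18) -> c = 8; heap: [0-7 ALLOC][8-25 ALLOC][26-57 FREE]
malloc(19): first-fit scan over [0-7 ALLOC][8-25 ALLOC][26-57 FREE] -> 26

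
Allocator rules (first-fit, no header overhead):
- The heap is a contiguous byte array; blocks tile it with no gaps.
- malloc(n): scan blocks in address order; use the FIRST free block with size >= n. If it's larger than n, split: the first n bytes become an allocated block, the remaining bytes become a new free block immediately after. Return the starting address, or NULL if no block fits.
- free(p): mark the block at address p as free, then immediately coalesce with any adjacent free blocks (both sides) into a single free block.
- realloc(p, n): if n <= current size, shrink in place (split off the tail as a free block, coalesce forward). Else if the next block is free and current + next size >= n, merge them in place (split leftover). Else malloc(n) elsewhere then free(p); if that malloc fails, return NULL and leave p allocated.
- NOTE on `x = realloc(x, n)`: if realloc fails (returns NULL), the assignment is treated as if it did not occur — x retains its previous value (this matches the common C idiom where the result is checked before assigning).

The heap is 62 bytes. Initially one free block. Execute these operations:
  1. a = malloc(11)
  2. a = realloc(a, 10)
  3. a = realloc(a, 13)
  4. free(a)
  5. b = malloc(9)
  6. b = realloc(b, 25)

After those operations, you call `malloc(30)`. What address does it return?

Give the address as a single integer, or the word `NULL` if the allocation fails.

Answer: 25

Derivation:
Op 1: a = malloc(11) -> a = 0; heap: [0-10 ALLOC][11-61 FREE]
Op 2: a = realloc(a, 10) -> a = 0; heap: [0-9 ALLOC][10-61 FREE]
Op 3: a = realloc(a, 13) -> a = 0; heap: [0-12 ALLOC][13-61 FREE]
Op 4: free(a) -> (freed a); heap: [0-61 FREE]
Op 5: b = malloc(9) -> b = 0; heap: [0-8 ALLOC][9-61 FREE]
Op 6: b = realloc(b, 25) -> b = 0; heap: [0-24 ALLOC][25-61 FREE]
malloc(30): first-fit scan over [0-24 ALLOC][25-61 FREE] -> 25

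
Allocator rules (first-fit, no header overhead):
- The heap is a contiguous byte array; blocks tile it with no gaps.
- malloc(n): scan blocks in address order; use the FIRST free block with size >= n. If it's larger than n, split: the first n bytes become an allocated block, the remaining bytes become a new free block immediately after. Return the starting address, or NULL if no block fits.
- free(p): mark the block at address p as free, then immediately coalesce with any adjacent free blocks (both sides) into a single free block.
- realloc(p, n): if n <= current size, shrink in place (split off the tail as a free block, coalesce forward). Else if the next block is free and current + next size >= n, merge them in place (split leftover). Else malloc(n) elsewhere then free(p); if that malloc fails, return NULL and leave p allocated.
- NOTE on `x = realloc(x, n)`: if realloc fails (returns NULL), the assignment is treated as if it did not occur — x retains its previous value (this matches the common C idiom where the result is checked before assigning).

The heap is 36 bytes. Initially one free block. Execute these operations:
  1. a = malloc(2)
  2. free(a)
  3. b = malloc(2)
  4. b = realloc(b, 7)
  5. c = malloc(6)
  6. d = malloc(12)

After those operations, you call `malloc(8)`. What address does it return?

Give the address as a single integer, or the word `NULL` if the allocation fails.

Op 1: a = malloc(2) -> a = 0; heap: [0-1 ALLOC][2-35 FREE]
Op 2: free(a) -> (freed a); heap: [0-35 FREE]
Op 3: b = malloc(2) -> b = 0; heap: [0-1 ALLOC][2-35 FREE]
Op 4: b = realloc(b, 7) -> b = 0; heap: [0-6 ALLOC][7-35 FREE]
Op 5: c = malloc(6) -> c = 7; heap: [0-6 ALLOC][7-12 ALLOC][13-35 FREE]
Op 6: d = malloc(12) -> d = 13; heap: [0-6 ALLOC][7-12 ALLOC][13-24 ALLOC][25-35 FREE]
malloc(8): first-fit scan over [0-6 ALLOC][7-12 ALLOC][13-24 ALLOC][25-35 FREE] -> 25

Answer: 25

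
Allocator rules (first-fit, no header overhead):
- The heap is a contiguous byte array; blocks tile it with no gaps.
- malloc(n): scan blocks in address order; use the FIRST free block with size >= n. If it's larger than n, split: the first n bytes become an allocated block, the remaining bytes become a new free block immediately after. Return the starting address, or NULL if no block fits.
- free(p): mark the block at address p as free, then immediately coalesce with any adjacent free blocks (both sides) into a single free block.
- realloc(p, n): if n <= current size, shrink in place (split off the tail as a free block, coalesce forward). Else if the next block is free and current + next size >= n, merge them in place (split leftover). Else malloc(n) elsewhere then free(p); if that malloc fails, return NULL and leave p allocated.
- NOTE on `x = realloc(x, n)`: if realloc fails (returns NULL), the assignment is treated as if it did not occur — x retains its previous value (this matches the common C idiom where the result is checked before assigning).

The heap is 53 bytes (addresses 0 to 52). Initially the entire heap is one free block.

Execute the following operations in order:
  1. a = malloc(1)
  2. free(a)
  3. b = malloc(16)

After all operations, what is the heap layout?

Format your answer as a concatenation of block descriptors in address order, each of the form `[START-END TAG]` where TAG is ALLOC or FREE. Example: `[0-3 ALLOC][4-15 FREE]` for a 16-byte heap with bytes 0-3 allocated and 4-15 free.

Op 1: a = malloc(1) -> a = 0; heap: [0-0 ALLOC][1-52 FREE]
Op 2: free(a) -> (freed a); heap: [0-52 FREE]
Op 3: b = malloc(16) -> b = 0; heap: [0-15 ALLOC][16-52 FREE]

Answer: [0-15 ALLOC][16-52 FREE]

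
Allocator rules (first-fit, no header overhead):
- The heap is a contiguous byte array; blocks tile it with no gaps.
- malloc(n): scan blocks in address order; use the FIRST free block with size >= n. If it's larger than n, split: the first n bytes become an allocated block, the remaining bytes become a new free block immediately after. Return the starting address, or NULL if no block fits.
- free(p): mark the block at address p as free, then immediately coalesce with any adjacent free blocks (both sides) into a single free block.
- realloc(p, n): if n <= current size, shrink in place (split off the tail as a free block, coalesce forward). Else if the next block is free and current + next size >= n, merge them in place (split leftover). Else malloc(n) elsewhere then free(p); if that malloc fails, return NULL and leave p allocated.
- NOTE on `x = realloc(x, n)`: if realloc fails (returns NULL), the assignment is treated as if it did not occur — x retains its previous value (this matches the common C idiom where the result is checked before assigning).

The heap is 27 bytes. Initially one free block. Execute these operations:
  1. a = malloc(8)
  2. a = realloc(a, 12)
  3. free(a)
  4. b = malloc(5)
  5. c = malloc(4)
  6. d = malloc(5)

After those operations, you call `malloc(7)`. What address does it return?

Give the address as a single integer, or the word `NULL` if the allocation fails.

Answer: 14

Derivation:
Op 1: a = malloc(8) -> a = 0; heap: [0-7 ALLOC][8-26 FREE]
Op 2: a = realloc(a, 12) -> a = 0; heap: [0-11 ALLOC][12-26 FREE]
Op 3: free(a) -> (freed a); heap: [0-26 FREE]
Op 4: b = malloc(5) -> b = 0; heap: [0-4 ALLOC][5-26 FREE]
Op 5: c = malloc(4) -> c = 5; heap: [0-4 ALLOC][5-8 ALLOC][9-26 FREE]
Op 6: d = malloc(5) -> d = 9; heap: [0-4 ALLOC][5-8 ALLOC][9-13 ALLOC][14-26 FREE]
malloc(7): first-fit scan over [0-4 ALLOC][5-8 ALLOC][9-13 ALLOC][14-26 FREE] -> 14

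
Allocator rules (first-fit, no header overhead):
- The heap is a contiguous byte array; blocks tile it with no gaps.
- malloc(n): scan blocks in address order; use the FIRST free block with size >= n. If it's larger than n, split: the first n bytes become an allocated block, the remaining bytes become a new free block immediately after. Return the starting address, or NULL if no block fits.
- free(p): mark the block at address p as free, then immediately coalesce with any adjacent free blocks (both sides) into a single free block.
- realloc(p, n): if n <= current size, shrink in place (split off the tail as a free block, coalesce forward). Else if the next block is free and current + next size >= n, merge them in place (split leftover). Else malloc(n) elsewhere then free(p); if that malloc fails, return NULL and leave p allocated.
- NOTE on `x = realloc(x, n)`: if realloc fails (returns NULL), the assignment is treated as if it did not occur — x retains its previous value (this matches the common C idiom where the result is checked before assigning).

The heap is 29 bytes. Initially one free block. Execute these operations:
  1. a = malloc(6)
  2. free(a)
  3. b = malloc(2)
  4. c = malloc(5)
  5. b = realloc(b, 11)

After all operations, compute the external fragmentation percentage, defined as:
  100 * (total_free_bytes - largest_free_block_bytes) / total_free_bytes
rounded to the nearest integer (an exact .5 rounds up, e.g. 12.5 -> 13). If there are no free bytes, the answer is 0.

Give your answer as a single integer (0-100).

Answer: 15

Derivation:
Op 1: a = malloc(6) -> a = 0; heap: [0-5 ALLOC][6-28 FREE]
Op 2: free(a) -> (freed a); heap: [0-28 FREE]
Op 3: b = malloc(2) -> b = 0; heap: [0-1 ALLOC][2-28 FREE]
Op 4: c = malloc(5) -> c = 2; heap: [0-1 ALLOC][2-6 ALLOC][7-28 FREE]
Op 5: b = realloc(b, 11) -> b = 7; heap: [0-1 FREE][2-6 ALLOC][7-17 ALLOC][18-28 FREE]
Free blocks: [2 11] total_free=13 largest=11 -> 100*(13-11)/13 = 200/13 ≈ 15.385 -> rounds to 15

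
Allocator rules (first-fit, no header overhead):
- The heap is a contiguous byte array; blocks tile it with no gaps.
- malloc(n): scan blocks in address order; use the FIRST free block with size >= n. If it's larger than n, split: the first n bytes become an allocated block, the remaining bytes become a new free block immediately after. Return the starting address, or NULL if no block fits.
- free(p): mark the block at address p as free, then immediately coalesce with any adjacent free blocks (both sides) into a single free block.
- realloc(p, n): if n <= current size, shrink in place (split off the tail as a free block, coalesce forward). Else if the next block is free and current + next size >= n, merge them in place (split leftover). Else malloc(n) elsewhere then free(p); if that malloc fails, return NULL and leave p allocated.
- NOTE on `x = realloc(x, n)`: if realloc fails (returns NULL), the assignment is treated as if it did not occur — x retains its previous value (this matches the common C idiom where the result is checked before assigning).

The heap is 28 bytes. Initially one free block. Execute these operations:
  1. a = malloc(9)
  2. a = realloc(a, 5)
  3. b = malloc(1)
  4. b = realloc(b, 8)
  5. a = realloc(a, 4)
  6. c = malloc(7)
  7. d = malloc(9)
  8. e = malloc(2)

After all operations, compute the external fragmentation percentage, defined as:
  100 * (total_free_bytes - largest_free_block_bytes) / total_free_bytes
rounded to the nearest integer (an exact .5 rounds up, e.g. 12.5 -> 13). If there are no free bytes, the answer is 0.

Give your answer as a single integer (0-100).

Answer: 14

Derivation:
Op 1: a = malloc(9) -> a = 0; heap: [0-8 ALLOC][9-27 FREE]
Op 2: a = realloc(a, 5) -> a = 0; heap: [0-4 ALLOC][5-27 FREE]
Op 3: b = malloc(1) -> b = 5; heap: [0-4 ALLOC][5-5 ALLOC][6-27 FREE]
Op 4: b = realloc(b, 8) -> b = 5; heap: [0-4 ALLOC][5-12 ALLOC][13-27 FREE]
Op 5: a = realloc(a, 4) -> a = 0; heap: [0-3 ALLOC][4-4 FREE][5-12 ALLOC][13-27 FREE]
Op 6: c = malloc(7) -> c = 13; heap: [0-3 ALLOC][4-4 FREE][5-12 ALLOC][13-19 ALLOC][20-27 FREE]
Op 7: d = malloc(9) -> d = NULL; heap: [0-3 ALLOC][4-4 FREE][5-12 ALLOC][13-19 ALLOC][20-27 FREE]
Op 8: e = malloc(2) -> e = 20; heap: [0-3 ALLOC][4-4 FREE][5-12 ALLOC][13-19 ALLOC][20-21 ALLOC][22-27 FREE]
Free blocks: [1 6] total_free=7 largest=6 -> 100*(7-6)/7 = 100/7 ≈ 14.286 -> rounds to 14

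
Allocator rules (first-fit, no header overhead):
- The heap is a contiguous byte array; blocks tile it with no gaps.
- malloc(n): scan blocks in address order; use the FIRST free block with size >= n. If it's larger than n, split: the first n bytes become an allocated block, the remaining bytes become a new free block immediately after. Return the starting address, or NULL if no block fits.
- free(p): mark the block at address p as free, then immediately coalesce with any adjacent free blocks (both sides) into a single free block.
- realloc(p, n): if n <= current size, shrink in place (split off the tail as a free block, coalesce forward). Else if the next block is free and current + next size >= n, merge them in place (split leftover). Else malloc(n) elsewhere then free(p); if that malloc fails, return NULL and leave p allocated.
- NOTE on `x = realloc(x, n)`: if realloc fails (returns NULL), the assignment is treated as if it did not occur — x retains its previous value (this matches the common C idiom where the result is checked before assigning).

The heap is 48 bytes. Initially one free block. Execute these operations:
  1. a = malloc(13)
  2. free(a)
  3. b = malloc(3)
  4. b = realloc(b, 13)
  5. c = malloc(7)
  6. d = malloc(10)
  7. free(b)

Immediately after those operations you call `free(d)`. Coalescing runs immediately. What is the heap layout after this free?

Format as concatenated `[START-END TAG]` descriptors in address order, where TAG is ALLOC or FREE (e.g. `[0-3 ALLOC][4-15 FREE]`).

Answer: [0-12 FREE][13-19 ALLOC][20-47 FREE]

Derivation:
Op 1: a = malloc(13) -> a = 0; heap: [0-12 ALLOC][13-47 FREE]
Op 2: free(a) -> (freed a); heap: [0-47 FREE]
Op 3: b = malloc(3) -> b = 0; heap: [0-2 ALLOC][3-47 FREE]
Op 4: b = realloc(b, 13) -> b = 0; heap: [0-12 ALLOC][13-47 FREE]
Op 5: c = malloc(7) -> c = 13; heap: [0-12 ALLOC][13-19 ALLOC][20-47 FREE]
Op 6: d = malloc(10) -> d = 20; heap: [0-12 ALLOC][13-19 ALLOC][20-29 ALLOC][30-47 FREE]
Op 7: free(b) -> (freed b); heap: [0-12 FREE][13-19 ALLOC][20-29 ALLOC][30-47 FREE]
free(d): d = 20 -> block [20-29 ALLOC]; mark free, coalesce with adjacent free neighbors -> [0-12 FREE][13-19 ALLOC][20-47 FREE]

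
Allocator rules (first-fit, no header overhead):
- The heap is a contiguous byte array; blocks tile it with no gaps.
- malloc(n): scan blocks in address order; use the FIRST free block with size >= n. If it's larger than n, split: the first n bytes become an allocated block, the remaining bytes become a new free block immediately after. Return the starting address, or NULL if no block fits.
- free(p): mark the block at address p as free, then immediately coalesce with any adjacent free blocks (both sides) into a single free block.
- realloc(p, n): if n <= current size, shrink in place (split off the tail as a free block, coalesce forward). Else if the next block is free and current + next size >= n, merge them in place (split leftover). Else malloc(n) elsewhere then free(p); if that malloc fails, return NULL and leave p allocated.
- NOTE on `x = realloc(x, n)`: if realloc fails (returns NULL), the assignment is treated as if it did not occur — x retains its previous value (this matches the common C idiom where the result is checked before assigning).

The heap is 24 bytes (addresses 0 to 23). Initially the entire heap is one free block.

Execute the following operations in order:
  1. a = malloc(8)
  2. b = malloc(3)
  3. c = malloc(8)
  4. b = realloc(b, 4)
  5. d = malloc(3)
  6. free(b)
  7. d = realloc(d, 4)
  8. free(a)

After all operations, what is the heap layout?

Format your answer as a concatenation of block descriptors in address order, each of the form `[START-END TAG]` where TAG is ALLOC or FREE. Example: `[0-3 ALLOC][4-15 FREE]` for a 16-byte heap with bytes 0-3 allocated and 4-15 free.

Answer: [0-10 FREE][11-18 ALLOC][19-22 ALLOC][23-23 FREE]

Derivation:
Op 1: a = malloc(8) -> a = 0; heap: [0-7 ALLOC][8-23 FREE]
Op 2: b = malloc(3) -> b = 8; heap: [0-7 ALLOC][8-10 ALLOC][11-23 FREE]
Op 3: c = malloc(8) -> c = 11; heap: [0-7 ALLOC][8-10 ALLOC][11-18 ALLOC][19-23 FREE]
Op 4: b = realloc(b, 4) -> b = 19; heap: [0-7 ALLOC][8-10 FREE][11-18 ALLOC][19-22 ALLOC][23-23 FREE]
Op 5: d = malloc(3) -> d = 8; heap: [0-7 ALLOC][8-10 ALLOC][11-18 ALLOC][19-22 ALLOC][23-23 FREE]
Op 6: free(b) -> (freed b); heap: [0-7 ALLOC][8-10 ALLOC][11-18 ALLOC][19-23 FREE]
Op 7: d = realloc(d, 4) -> d = 19; heap: [0-7 ALLOC][8-10 FREE][11-18 ALLOC][19-22 ALLOC][23-23 FREE]
Op 8: free(a) -> (freed a); heap: [0-10 FREE][11-18 ALLOC][19-22 ALLOC][23-23 FREE]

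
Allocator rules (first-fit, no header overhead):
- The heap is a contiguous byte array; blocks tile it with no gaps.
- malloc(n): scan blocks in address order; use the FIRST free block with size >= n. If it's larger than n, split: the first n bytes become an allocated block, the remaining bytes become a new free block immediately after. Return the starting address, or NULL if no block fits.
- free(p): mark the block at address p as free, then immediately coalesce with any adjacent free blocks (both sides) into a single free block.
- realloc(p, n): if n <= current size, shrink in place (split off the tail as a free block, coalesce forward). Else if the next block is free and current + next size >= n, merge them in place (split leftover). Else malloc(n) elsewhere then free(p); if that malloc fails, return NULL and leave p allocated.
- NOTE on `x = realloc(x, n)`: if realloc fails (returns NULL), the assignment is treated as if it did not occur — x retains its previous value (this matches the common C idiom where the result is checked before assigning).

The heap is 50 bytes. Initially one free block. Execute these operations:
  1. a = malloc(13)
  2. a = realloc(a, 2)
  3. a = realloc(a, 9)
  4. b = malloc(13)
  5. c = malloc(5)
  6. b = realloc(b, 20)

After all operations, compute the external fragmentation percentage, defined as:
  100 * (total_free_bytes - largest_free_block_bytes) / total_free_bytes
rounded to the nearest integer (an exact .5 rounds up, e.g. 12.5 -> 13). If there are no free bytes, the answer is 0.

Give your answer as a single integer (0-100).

Answer: 19

Derivation:
Op 1: a = malloc(13) -> a = 0; heap: [0-12 ALLOC][13-49 FREE]
Op 2: a = realloc(a, 2) -> a = 0; heap: [0-1 ALLOC][2-49 FREE]
Op 3: a = realloc(a, 9) -> a = 0; heap: [0-8 ALLOC][9-49 FREE]
Op 4: b = malloc(13) -> b = 9; heap: [0-8 ALLOC][9-21 ALLOC][22-49 FREE]
Op 5: c = malloc(5) -> c = 22; heap: [0-8 ALLOC][9-21 ALLOC][22-26 ALLOC][27-49 FREE]
Op 6: b = realloc(b, 20) -> b = 27; heap: [0-8 ALLOC][9-21 FREE][22-26 ALLOC][27-46 ALLOC][47-49 FREE]
Free blocks: [13 3] total_free=16 largest=13 -> 100*(16-13)/16 = 300/16 = 18.75 -> rounds to 19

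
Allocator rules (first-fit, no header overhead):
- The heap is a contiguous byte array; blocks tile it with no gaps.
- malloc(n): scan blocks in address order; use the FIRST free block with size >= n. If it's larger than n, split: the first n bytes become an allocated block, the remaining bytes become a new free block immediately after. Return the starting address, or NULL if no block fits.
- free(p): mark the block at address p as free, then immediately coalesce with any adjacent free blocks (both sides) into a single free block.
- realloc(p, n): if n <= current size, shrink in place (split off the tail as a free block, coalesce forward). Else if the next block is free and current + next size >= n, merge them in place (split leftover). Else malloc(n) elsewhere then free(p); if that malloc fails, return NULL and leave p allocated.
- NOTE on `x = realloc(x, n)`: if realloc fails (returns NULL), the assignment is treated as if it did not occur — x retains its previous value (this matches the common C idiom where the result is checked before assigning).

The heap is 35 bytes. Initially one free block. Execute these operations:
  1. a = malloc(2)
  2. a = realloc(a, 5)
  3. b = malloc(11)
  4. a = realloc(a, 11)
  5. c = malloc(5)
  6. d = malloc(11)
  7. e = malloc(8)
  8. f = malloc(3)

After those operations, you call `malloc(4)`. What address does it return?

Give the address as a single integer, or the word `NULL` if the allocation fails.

Answer: NULL

Derivation:
Op 1: a = malloc(2) -> a = 0; heap: [0-1 ALLOC][2-34 FREE]
Op 2: a = realloc(a, 5) -> a = 0; heap: [0-4 ALLOC][5-34 FREE]
Op 3: b = malloc(11) -> b = 5; heap: [0-4 ALLOC][5-15 ALLOC][16-34 FREE]
Op 4: a = realloc(a, 11) -> a = 16; heap: [0-4 FREE][5-15 ALLOC][16-26 ALLOC][27-34 FREE]
Op 5: c = malloc(5) -> c = 0; heap: [0-4 ALLOC][5-15 ALLOC][16-26 ALLOC][27-34 FREE]
Op 6: d = malloc(11) -> d = NULL; heap: [0-4 ALLOC][5-15 ALLOC][16-26 ALLOC][27-34 FREE]
Op 7: e = malloc(8) -> e = 27; heap: [0-4 ALLOC][5-15 ALLOC][16-26 ALLOC][27-34 ALLOC]
Op 8: f = malloc(3) -> f = NULL; heap: [0-4 ALLOC][5-15 ALLOC][16-26 ALLOC][27-34 ALLOC]
malloc(4): first-fit scan over [0-4 ALLOC][5-15 ALLOC][16-26 ALLOC][27-34 ALLOC] -> NULL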